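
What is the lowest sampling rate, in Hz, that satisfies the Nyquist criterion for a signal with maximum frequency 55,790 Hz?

111,580 Hz

Minimum sample rate = 2 × 55,790 Hz = 111,580 Hz.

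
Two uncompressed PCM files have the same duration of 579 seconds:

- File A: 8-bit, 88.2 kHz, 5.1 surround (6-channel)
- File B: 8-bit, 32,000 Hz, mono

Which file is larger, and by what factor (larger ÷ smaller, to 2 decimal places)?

File A, by a factor of 16.54

File A: 88,200 × 1 × 6 = 529,200 bytes/s.
File B: 32,000 × 1 × 1 = 32,000 bytes/s.
File A is larger; ratio = 306,406,800 / 18,528,000 = 16.54.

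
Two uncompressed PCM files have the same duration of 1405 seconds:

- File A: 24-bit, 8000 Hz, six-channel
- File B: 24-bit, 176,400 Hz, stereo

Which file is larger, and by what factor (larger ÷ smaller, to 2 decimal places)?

File A: 8,000 × 3 × 6 = 144,000 bytes/s.
File B: 176,400 × 3 × 2 = 1,058,400 bytes/s.
File B is larger; ratio = 1,487,052,000 / 202,320,000 = 7.35.

File B, by a factor of 7.35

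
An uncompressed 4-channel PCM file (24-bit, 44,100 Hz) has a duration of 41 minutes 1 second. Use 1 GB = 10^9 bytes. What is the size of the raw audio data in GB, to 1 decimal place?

1.3 GB

Duration = 41 minutes 1 second = 2,461 s.
Bytes = 44,100 samples/s × 2,461 s × 3 bytes/sample × 4 ch = 1,302,361,200 bytes.
1,302,361,200 / 1,000,000,000 = 1.3 GB.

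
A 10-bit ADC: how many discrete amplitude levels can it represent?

1,024 levels

2^10 = 1,024.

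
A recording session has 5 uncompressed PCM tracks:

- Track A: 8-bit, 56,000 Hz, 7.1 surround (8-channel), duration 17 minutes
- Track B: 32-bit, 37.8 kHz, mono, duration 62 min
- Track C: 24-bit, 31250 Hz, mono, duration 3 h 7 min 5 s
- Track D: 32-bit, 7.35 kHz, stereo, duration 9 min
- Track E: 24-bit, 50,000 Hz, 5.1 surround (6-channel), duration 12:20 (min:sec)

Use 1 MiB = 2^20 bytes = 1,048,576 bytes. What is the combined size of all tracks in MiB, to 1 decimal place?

2641.2 MiB

Track A: 17 minutes = 1,020 s; 56,000 × 1,020 × 1 × 8 = 456,960,000 bytes.
Track B: 62 min = 3,720 s; 37,800 × 3,720 × 4 × 1 = 562,464,000 bytes.
Track C: 3 h 7 min 5 s = 11,225 s; 31,250 × 11,225 × 3 × 1 = 1,052,343,750 bytes.
Track D: 9 min = 540 s; 7,350 × 540 × 4 × 2 = 31,752,000 bytes.
Track E: 12:20 (min:sec) = 740 s; 50,000 × 740 × 3 × 6 = 666,000,000 bytes.
Total = 2,769,519,750 bytes = 2641.2 MiB.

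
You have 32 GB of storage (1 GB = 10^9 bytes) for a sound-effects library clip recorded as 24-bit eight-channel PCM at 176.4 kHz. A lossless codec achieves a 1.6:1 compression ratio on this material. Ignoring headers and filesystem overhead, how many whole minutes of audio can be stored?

201 minutes

Uncompressed byte rate = 176,400 × 3 × 8 = 4,233,600 bytes/s.
After 1.6:1 compression, effective rate ≈ 2646000 bytes/s.
Capacity = 32 × 1,000,000,000 = 32,000,000,000 bytes.
32,000,000,000 / effective rate ≈ 12093.73 s → 201 minutes.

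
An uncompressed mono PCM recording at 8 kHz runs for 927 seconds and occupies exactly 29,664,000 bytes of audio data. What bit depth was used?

32 bits

Bytes per sample = 29,664,000 / (8,000 × 927 × 1) = 29,664,000 / 7,416,000 = 4.
Bit depth = 4 × 8 = 32 bits.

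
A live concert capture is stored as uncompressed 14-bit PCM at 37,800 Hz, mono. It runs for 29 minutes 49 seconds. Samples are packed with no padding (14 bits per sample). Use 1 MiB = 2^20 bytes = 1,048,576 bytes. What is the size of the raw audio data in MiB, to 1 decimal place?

112.9 MiB

Duration = 29 minutes 49 seconds = 1,789 s.
Bits = 37,800 × 1,789 × 14 × 1 = 946,738,800 bits = 118,342,350 bytes.
118,342,350 / 1,048,576 = 112.9 MiB.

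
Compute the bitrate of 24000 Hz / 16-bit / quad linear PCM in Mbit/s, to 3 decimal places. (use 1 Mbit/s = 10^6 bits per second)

Bit rate = 24,000 × 16 × 4 = 1,536,000 bits/s.
= 1.536 Mbit/s.

1.536 Mbit/s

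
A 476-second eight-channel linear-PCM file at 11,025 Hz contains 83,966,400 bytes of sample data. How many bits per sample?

16 bits

Bytes per sample = 83,966,400 / (11,025 × 476 × 8) = 83,966,400 / 41,983,200 = 2.
Bit depth = 2 × 8 = 16 bits.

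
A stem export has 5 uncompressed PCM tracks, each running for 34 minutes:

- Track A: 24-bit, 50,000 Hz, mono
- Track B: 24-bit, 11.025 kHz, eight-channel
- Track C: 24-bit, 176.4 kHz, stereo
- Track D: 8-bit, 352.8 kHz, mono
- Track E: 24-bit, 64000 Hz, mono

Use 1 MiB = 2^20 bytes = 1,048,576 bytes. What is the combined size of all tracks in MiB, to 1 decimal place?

34 minutes = 2,040 s.
Track A: 50,000 × 2,040 × 3 × 1 = 306,000,000 bytes.
Track B: 11,025 × 2,040 × 3 × 8 = 539,784,000 bytes.
Track C: 176,400 × 2,040 × 3 × 2 = 2,159,136,000 bytes.
Track D: 352,800 × 2,040 × 1 × 1 = 719,712,000 bytes.
Track E: 64,000 × 2,040 × 3 × 1 = 391,680,000 bytes.
Total = 4,116,312,000 bytes = 3925.6 MiB.

3925.6 MiB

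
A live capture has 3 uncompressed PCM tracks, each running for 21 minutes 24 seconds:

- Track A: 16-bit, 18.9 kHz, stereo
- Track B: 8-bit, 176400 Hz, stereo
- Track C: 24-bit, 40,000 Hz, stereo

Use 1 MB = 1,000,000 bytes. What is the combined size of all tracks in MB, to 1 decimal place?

858.2 MB

21 minutes 24 seconds = 1,284 s.
Track A: 18,900 × 1,284 × 2 × 2 = 97,070,400 bytes.
Track B: 176,400 × 1,284 × 1 × 2 = 452,995,200 bytes.
Track C: 40,000 × 1,284 × 3 × 2 = 308,160,000 bytes.
Total = 858,225,600 bytes = 858.2 MB.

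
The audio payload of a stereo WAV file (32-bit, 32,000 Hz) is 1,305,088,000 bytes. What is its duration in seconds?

5,098 seconds

Byte rate = 32,000 × 4 × 2 = 256,000 bytes/s.
Duration = 1,305,088,000 / 256,000 = 5,098 s.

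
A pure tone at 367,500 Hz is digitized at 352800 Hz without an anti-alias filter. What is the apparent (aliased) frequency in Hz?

14,700 Hz

Nyquist = 352,800/2 = 176,400 Hz; 367,500 Hz exceeds it.
Alias = |367,500 − 1×352,800| = |367,500 − 352,800| = 14,700 Hz.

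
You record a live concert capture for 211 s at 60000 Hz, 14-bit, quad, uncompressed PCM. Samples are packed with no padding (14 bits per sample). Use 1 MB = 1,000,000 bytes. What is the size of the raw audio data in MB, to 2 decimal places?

88.62 MB

Bits = 60,000 × 211 × 14 × 4 = 708,960,000 bits = 88,620,000 bytes.
88,620,000 / 1,000,000 = 88.62 MB.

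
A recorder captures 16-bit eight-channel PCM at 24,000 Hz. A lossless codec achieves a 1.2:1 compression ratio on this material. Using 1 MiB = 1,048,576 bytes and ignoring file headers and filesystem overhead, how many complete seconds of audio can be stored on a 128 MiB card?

419 seconds

Uncompressed byte rate = 24,000 × 2 × 8 = 384,000 bytes/s.
After 1.2:1 compression, effective rate ≈ 320000 bytes/s.
Capacity = 128 × 1,048,576 = 134,217,728 bytes.
134,217,728 / effective rate ≈ 419.43 s → 419 seconds.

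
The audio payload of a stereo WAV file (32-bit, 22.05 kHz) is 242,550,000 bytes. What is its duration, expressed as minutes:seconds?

Byte rate = 22,050 × 4 × 2 = 176,400 bytes/s.
Duration = 242,550,000 / 176,400 = 1,375 s.
1,375 s = 22:55.

22:55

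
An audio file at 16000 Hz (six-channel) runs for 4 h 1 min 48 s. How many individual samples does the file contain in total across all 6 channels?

1,392,768,000 samples

4 h 1 min 48 s = 14,508 s.
16,000 × 14,508 s × 6 ch = 1,392,768,000 samples.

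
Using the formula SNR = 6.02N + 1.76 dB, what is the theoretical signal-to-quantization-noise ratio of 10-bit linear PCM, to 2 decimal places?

61.96 dB

6.02 × 10 + 1.76 = 61.96 dB.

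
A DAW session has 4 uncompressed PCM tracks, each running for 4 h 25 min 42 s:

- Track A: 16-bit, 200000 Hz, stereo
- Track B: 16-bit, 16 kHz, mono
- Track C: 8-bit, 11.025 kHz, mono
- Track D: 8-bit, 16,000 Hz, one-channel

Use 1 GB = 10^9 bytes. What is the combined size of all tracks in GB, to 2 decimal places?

4 h 25 min 42 s = 15,942 s.
Track A: 200,000 × 15,942 × 2 × 2 = 12,753,600,000 bytes.
Track B: 16,000 × 15,942 × 2 × 1 = 510,144,000 bytes.
Track C: 11,025 × 15,942 × 1 × 1 = 175,760,550 bytes.
Track D: 16,000 × 15,942 × 1 × 1 = 255,072,000 bytes.
Total = 13,694,576,550 bytes = 13.69 GB.

13.69 GB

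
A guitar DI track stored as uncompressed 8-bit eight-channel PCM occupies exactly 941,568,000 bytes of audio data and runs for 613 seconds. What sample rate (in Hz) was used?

192,000 Hz

Bytes = sample_rate × seconds × bytes_per_sample × channels.
sample_rate = 941,568,000 / (613 × 1 × 8) = 941,568,000 / 4,904 = 192,000 Hz.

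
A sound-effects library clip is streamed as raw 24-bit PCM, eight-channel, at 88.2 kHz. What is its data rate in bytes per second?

2,116,800 bytes/s

Bit rate = 88,200 × 24 × 8 = 16,934,400 bits/s.
16,934,400 / 8 = 2,116,800 bytes/s.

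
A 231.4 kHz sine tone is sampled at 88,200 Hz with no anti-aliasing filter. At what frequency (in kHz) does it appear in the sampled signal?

Nyquist = 88,200/2 = 44,100 Hz; 231,400 Hz exceeds it.
Alias = |231,400 − 3×88,200| = |231,400 − 264,600| = 33,200 Hz = 33.2 kHz.

33.2 kHz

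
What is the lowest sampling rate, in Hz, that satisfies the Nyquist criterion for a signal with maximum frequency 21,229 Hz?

Minimum sample rate = 2 × 21,229 Hz = 42,458 Hz.

42,458 Hz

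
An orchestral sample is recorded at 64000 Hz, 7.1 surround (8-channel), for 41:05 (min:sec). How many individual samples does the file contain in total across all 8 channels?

41:05 (min:sec) = 2,465 s.
64,000 × 2,465 s × 8 ch = 1,262,080,000 samples.

1,262,080,000 samples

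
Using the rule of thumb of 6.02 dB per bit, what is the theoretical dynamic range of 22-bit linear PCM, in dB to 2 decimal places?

22 × 6.02 = 132.44 dB.

132.44 dB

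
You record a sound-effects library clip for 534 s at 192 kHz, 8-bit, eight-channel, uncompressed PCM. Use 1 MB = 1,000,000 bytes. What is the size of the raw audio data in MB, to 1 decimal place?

820.2 MB

Bytes = 192,000 samples/s × 534 s × 1 bytes/sample × 8 ch = 820,224,000 bytes.
820,224,000 / 1,000,000 = 820.2 MB.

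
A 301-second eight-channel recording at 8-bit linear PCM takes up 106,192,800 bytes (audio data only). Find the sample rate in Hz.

Bytes = sample_rate × seconds × bytes_per_sample × channels.
sample_rate = 106,192,800 / (301 × 1 × 8) = 106,192,800 / 2,408 = 44,100 Hz.

44,100 Hz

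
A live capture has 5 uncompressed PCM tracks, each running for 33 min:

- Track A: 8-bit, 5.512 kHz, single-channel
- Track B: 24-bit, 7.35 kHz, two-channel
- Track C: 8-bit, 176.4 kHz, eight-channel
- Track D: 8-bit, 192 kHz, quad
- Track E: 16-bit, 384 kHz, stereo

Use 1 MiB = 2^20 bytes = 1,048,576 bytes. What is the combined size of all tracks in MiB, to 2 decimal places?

7109.00 MiB

33 min = 1,980 s.
Track A: 5,512 × 1,980 × 1 × 1 = 10,913,760 bytes.
Track B: 7,350 × 1,980 × 3 × 2 = 87,318,000 bytes.
Track C: 176,400 × 1,980 × 1 × 8 = 2,794,176,000 bytes.
Track D: 192,000 × 1,980 × 1 × 4 = 1,520,640,000 bytes.
Track E: 384,000 × 1,980 × 2 × 2 = 3,041,280,000 bytes.
Total = 7,454,327,760 bytes = 7109.00 MiB.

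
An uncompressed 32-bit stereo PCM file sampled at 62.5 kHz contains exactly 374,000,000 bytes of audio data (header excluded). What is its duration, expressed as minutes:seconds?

Byte rate = 62,500 × 4 × 2 = 500,000 bytes/s.
Duration = 374,000,000 / 500,000 = 748 s.
748 s = 12:28.

12:28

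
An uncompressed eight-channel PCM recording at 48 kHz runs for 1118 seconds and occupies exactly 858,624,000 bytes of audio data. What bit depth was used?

16 bits

Bytes per sample = 858,624,000 / (48,000 × 1,118 × 8) = 858,624,000 / 429,312,000 = 2.
Bit depth = 2 × 8 = 16 bits.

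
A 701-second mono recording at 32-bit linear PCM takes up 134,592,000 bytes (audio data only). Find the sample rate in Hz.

Bytes = sample_rate × seconds × bytes_per_sample × channels.
sample_rate = 134,592,000 / (701 × 4 × 1) = 134,592,000 / 2,804 = 48,000 Hz.

48,000 Hz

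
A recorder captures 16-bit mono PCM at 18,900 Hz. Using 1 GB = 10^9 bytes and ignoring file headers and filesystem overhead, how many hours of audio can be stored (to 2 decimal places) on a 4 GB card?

29.39 hours

Uncompressed byte rate = 18,900 × 2 × 1 = 37,800 bytes/s.
Capacity = 4 × 1,000,000,000 = 4,000,000,000 bytes.
4,000,000,000 / 37,800 ≈ 105820.11 s → 29.39 hours.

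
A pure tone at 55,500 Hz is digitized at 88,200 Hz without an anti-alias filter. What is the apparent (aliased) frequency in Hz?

32,700 Hz

Nyquist = 88,200/2 = 44,100 Hz; 55,500 Hz exceeds it.
Alias = |55,500 − 1×88,200| = |55,500 − 88,200| = 32,700 Hz.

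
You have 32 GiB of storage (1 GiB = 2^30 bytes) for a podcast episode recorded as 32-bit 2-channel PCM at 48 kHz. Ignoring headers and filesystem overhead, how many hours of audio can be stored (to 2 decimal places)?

24.86 hours

Uncompressed byte rate = 48,000 × 4 × 2 = 384,000 bytes/s.
Capacity = 32 × 1,073,741,824 = 34,359,738,368 bytes.
34,359,738,368 / 384,000 ≈ 89478.49 s → 24.86 hours.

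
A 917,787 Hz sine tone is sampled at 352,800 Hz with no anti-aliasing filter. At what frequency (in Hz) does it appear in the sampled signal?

140,613 Hz

Nyquist = 352,800/2 = 176,400 Hz; 917,787 Hz exceeds it.
Alias = |917,787 − 3×352,800| = |917,787 − 1,058,400| = 140,613 Hz.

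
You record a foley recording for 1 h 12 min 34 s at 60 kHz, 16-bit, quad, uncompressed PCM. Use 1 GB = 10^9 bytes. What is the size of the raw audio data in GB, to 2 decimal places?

Duration = 1 h 12 min 34 s = 4,354 s.
Bytes = 60,000 samples/s × 4,354 s × 2 bytes/sample × 4 ch = 2,089,920,000 bytes.
2,089,920,000 / 1,000,000,000 = 2.09 GB.

2.09 GB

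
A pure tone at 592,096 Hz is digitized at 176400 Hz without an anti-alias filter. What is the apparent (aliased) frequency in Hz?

Nyquist = 176,400/2 = 88,200 Hz; 592,096 Hz exceeds it.
Alias = |592,096 − 3×176,400| = |592,096 − 529,200| = 62,896 Hz.

62,896 Hz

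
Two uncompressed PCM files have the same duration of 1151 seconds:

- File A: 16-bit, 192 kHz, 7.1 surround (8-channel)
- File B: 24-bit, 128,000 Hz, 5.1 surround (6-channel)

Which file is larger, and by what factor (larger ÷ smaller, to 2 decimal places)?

File A, by a factor of 1.33

File A: 192,000 × 2 × 8 = 3,072,000 bytes/s.
File B: 128,000 × 3 × 6 = 2,304,000 bytes/s.
File A is larger; ratio = 3,535,872,000 / 2,651,904,000 = 1.33.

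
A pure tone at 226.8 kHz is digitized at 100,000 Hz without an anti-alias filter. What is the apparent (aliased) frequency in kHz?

26.8 kHz

Nyquist = 100,000/2 = 50,000 Hz; 226,800 Hz exceeds it.
Alias = |226,800 − 2×100,000| = |226,800 − 200,000| = 26,800 Hz = 26.8 kHz.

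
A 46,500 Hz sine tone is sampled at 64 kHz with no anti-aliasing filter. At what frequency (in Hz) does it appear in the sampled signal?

17,500 Hz

Nyquist = 64,000/2 = 32,000 Hz; 46,500 Hz exceeds it.
Alias = |46,500 − 1×64,000| = |46,500 − 64,000| = 17,500 Hz.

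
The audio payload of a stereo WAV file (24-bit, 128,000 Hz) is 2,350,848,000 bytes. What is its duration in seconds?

Byte rate = 128,000 × 3 × 2 = 768,000 bytes/s.
Duration = 2,350,848,000 / 768,000 = 3,061 s.

3,061 seconds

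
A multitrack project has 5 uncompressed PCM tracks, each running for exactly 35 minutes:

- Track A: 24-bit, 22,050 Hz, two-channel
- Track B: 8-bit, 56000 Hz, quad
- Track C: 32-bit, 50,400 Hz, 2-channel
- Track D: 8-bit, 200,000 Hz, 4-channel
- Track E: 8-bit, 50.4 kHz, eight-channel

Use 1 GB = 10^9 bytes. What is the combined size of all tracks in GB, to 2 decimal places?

4.12 GB

exactly 35 minutes = 2,100 s.
Track A: 22,050 × 2,100 × 3 × 2 = 277,830,000 bytes.
Track B: 56,000 × 2,100 × 1 × 4 = 470,400,000 bytes.
Track C: 50,400 × 2,100 × 4 × 2 = 846,720,000 bytes.
Track D: 200,000 × 2,100 × 1 × 4 = 1,680,000,000 bytes.
Track E: 50,400 × 2,100 × 1 × 8 = 846,720,000 bytes.
Total = 4,121,670,000 bytes = 4.12 GB.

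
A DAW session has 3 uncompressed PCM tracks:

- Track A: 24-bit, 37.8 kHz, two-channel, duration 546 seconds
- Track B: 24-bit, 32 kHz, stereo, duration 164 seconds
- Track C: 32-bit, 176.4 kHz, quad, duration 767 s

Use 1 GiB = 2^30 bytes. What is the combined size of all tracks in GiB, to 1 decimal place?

Track A: 37,800 × 546 × 3 × 2 = 123,832,800 bytes.
Track B: 32,000 × 164 × 3 × 2 = 31,488,000 bytes.
Track C: 176,400 × 767 × 4 × 4 = 2,164,780,800 bytes.
Total = 2,320,101,600 bytes = 2.2 GiB.

2.2 GiB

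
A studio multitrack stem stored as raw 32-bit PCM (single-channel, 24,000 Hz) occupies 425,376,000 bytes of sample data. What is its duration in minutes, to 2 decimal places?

Byte rate = 24,000 × 4 × 1 = 96,000 bytes/s.
Duration = 425,376,000 / 96,000 = 4,431 s.
4,431 s / 60 = 73.85 minutes.

73.85 minutes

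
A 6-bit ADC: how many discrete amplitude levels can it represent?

2^6 = 64.

64 levels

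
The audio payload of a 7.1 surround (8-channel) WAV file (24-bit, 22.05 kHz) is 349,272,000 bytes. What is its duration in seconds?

660 seconds

Byte rate = 22,050 × 3 × 8 = 529,200 bytes/s.
Duration = 349,272,000 / 529,200 = 660 s.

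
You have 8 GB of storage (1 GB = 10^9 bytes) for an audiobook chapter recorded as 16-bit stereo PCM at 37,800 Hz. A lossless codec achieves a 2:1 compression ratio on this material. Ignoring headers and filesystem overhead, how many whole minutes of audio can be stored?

Uncompressed byte rate = 37,800 × 2 × 2 = 151,200 bytes/s.
After 2:1 compression, effective rate ≈ 75600 bytes/s.
Capacity = 8 × 1,000,000,000 = 8,000,000,000 bytes.
8,000,000,000 / effective rate ≈ 105820.11 s → 1,763 minutes.

1,763 minutes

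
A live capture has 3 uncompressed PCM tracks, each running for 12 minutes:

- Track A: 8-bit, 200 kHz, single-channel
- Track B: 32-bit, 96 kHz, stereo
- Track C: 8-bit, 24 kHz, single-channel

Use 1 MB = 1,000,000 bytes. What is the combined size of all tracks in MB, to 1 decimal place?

12 minutes = 720 s.
Track A: 200,000 × 720 × 1 × 1 = 144,000,000 bytes.
Track B: 96,000 × 720 × 4 × 2 = 552,960,000 bytes.
Track C: 24,000 × 720 × 1 × 1 = 17,280,000 bytes.
Total = 714,240,000 bytes = 714.2 MB.

714.2 MB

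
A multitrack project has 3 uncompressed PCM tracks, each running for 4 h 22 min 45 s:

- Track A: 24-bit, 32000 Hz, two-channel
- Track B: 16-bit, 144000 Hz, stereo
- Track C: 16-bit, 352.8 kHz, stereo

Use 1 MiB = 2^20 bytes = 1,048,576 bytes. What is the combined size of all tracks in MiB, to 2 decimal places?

32763.57 MiB

4 h 22 min 45 s = 15,765 s.
Track A: 32,000 × 15,765 × 3 × 2 = 3,026,880,000 bytes.
Track B: 144,000 × 15,765 × 2 × 2 = 9,080,640,000 bytes.
Track C: 352,800 × 15,765 × 2 × 2 = 22,247,568,000 bytes.
Total = 34,355,088,000 bytes = 32763.57 MiB.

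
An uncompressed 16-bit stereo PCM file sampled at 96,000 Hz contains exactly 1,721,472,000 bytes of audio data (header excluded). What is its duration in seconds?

Byte rate = 96,000 × 2 × 2 = 384,000 bytes/s.
Duration = 1,721,472,000 / 384,000 = 4,483 s.

4,483 seconds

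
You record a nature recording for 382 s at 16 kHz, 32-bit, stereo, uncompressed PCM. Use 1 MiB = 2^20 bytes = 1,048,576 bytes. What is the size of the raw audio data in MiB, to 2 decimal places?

46.63 MiB

Bytes = 16,000 samples/s × 382 s × 4 bytes/sample × 2 ch = 48,896,000 bytes.
48,896,000 / 1,048,576 = 46.63 MiB.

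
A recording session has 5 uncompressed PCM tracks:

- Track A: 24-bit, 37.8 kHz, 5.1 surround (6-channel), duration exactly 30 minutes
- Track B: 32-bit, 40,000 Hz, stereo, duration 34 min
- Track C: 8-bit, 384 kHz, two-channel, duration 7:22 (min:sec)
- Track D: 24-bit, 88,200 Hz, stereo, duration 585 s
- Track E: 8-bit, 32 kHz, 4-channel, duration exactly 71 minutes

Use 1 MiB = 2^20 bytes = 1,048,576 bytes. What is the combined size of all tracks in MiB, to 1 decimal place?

2929.5 MiB

Track A: exactly 30 minutes = 1,800 s; 37,800 × 1,800 × 3 × 6 = 1,224,720,000 bytes.
Track B: 34 min = 2,040 s; 40,000 × 2,040 × 4 × 2 = 652,800,000 bytes.
Track C: 7:22 (min:sec) = 442 s; 384,000 × 442 × 1 × 2 = 339,456,000 bytes.
Track D: 88,200 × 585 × 3 × 2 = 309,582,000 bytes.
Track E: exactly 71 minutes = 4,260 s; 32,000 × 4,260 × 1 × 4 = 545,280,000 bytes.
Total = 3,071,838,000 bytes = 2929.5 MiB.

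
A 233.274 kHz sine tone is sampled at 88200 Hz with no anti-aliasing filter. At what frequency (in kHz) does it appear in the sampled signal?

31.326 kHz

Nyquist = 88,200/2 = 44,100 Hz; 233,274 Hz exceeds it.
Alias = |233,274 − 3×88,200| = |233,274 − 264,600| = 31,326 Hz = 31.326 kHz.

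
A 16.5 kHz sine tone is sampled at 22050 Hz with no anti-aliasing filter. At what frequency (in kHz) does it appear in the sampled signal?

5.55 kHz

Nyquist = 22,050/2 = 11,025 Hz; 16,500 Hz exceeds it.
Alias = |16,500 − 1×22,050| = |16,500 − 22,050| = 5,550 Hz = 5.55 kHz.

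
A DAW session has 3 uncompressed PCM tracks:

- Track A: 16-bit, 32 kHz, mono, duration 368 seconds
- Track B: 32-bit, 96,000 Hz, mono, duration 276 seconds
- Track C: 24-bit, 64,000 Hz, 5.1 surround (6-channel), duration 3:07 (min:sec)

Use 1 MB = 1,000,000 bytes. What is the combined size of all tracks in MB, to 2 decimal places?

Track A: 32,000 × 368 × 2 × 1 = 23,552,000 bytes.
Track B: 96,000 × 276 × 4 × 1 = 105,984,000 bytes.
Track C: 3:07 (min:sec) = 187 s; 64,000 × 187 × 3 × 6 = 215,424,000 bytes.
Total = 344,960,000 bytes = 344.96 MB.

344.96 MB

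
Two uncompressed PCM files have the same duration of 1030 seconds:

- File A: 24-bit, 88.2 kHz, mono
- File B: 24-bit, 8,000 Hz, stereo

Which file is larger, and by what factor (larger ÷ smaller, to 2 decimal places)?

File A, by a factor of 5.51

File A: 88,200 × 3 × 1 = 264,600 bytes/s.
File B: 8,000 × 3 × 2 = 48,000 bytes/s.
File A is larger; ratio = 272,538,000 / 49,440,000 = 5.51.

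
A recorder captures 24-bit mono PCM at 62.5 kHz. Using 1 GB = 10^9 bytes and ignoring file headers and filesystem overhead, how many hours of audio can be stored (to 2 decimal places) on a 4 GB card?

Uncompressed byte rate = 62,500 × 3 × 1 = 187,500 bytes/s.
Capacity = 4 × 1,000,000,000 = 4,000,000,000 bytes.
4,000,000,000 / 187,500 ≈ 21333.33 s → 5.93 hours.

5.93 hours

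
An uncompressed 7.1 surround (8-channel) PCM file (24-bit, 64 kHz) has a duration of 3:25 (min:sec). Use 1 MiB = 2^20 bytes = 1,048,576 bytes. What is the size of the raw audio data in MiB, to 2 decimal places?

Duration = 3:25 (min:sec) = 205 s.
Bytes = 64,000 samples/s × 205 s × 3 bytes/sample × 8 ch = 314,880,000 bytes.
314,880,000 / 1,048,576 = 300.29 MiB.

300.29 MiB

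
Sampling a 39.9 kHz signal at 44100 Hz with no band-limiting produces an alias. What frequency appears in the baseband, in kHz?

4.2 kHz

Nyquist = 44,100/2 = 22,050 Hz; 39,900 Hz exceeds it.
Alias = |39,900 − 1×44,100| = |39,900 − 44,100| = 4,200 Hz = 4.2 kHz.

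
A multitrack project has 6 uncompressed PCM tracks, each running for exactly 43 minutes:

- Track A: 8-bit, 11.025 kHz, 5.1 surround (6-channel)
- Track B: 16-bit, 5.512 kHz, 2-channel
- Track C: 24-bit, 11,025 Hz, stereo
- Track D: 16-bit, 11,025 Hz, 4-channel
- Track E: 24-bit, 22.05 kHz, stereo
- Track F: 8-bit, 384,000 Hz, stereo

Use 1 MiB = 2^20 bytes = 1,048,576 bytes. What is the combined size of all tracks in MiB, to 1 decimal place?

exactly 43 minutes = 2,580 s.
Track A: 11,025 × 2,580 × 1 × 6 = 170,667,000 bytes.
Track B: 5,512 × 2,580 × 2 × 2 = 56,883,840 bytes.
Track C: 11,025 × 2,580 × 3 × 2 = 170,667,000 bytes.
Track D: 11,025 × 2,580 × 2 × 4 = 227,556,000 bytes.
Track E: 22,050 × 2,580 × 3 × 2 = 341,334,000 bytes.
Track F: 384,000 × 2,580 × 1 × 2 = 1,981,440,000 bytes.
Total = 2,948,547,840 bytes = 2812.0 MiB.

2812.0 MiB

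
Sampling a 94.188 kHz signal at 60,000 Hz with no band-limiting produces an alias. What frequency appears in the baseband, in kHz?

Nyquist = 60,000/2 = 30,000 Hz; 94,188 Hz exceeds it.
Alias = |94,188 − 2×60,000| = |94,188 − 120,000| = 25,812 Hz = 25.812 kHz.

25.812 kHz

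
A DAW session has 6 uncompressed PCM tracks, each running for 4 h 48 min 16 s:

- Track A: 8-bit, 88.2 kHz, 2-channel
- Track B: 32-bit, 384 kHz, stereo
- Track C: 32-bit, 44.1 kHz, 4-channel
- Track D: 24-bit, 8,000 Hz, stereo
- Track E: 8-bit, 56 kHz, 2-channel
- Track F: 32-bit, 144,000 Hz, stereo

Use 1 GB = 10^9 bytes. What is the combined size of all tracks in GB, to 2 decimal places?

91.08 GB

4 h 48 min 16 s = 17,296 s.
Track A: 88,200 × 17,296 × 1 × 2 = 3,051,014,400 bytes.
Track B: 384,000 × 17,296 × 4 × 2 = 53,133,312,000 bytes.
Track C: 44,100 × 17,296 × 4 × 4 = 12,204,057,600 bytes.
Track D: 8,000 × 17,296 × 3 × 2 = 830,208,000 bytes.
Track E: 56,000 × 17,296 × 1 × 2 = 1,937,152,000 bytes.
Track F: 144,000 × 17,296 × 4 × 2 = 19,924,992,000 bytes.
Total = 91,080,736,000 bytes = 91.08 GB.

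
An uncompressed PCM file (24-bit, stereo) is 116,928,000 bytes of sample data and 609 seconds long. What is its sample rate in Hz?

Bytes = sample_rate × seconds × bytes_per_sample × channels.
sample_rate = 116,928,000 / (609 × 3 × 2) = 116,928,000 / 3,654 = 32,000 Hz.

32,000 Hz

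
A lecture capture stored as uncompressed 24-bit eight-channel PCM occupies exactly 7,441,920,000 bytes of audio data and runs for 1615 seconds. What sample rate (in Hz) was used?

192,000 Hz

Bytes = sample_rate × seconds × bytes_per_sample × channels.
sample_rate = 7,441,920,000 / (1,615 × 3 × 8) = 7,441,920,000 / 38,760 = 192,000 Hz.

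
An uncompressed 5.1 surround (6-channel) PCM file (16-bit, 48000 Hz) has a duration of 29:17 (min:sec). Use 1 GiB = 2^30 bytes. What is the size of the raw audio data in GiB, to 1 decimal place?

Duration = 29:17 (min:sec) = 1,757 s.
Bytes = 48,000 samples/s × 1,757 s × 2 bytes/sample × 6 ch = 1,012,032,000 bytes.
1,012,032,000 / 1,073,741,824 = 0.9 GiB.

0.9 GiB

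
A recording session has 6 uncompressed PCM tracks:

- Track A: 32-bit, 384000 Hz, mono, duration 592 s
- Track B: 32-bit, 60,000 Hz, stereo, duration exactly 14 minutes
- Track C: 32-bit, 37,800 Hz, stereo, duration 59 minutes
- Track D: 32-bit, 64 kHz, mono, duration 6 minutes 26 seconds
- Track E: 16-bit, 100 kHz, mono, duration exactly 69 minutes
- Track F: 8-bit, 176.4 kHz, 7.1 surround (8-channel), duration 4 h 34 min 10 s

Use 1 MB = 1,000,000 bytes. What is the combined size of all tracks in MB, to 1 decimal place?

26524.1 MB

Track A: 384,000 × 592 × 4 × 1 = 909,312,000 bytes.
Track B: exactly 14 minutes = 840 s; 60,000 × 840 × 4 × 2 = 403,200,000 bytes.
Track C: 59 minutes = 3,540 s; 37,800 × 3,540 × 4 × 2 = 1,070,496,000 bytes.
Track D: 6 minutes 26 seconds = 386 s; 64,000 × 386 × 4 × 1 = 98,816,000 bytes.
Track E: exactly 69 minutes = 4,140 s; 100,000 × 4,140 × 2 × 1 = 828,000,000 bytes.
Track F: 4 h 34 min 10 s = 16,450 s; 176,400 × 16,450 × 1 × 8 = 23,214,240,000 bytes.
Total = 26,524,064,000 bytes = 26524.1 MB.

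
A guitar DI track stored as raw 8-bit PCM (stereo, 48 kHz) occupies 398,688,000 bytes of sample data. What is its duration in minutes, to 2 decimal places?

69.22 minutes

Byte rate = 48,000 × 1 × 2 = 96,000 bytes/s.
Duration = 398,688,000 / 96,000 = 4,153 s.
4,153 s / 60 = 69.22 minutes.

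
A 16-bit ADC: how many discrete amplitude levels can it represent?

65,536 levels

2^16 = 65,536.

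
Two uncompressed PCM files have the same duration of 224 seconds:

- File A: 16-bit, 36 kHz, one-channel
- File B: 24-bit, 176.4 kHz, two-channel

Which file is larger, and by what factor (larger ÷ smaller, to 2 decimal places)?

File B, by a factor of 14.70

File A: 36,000 × 2 × 1 = 72,000 bytes/s.
File B: 176,400 × 3 × 2 = 1,058,400 bytes/s.
File B is larger; ratio = 237,081,600 / 16,128,000 = 14.70.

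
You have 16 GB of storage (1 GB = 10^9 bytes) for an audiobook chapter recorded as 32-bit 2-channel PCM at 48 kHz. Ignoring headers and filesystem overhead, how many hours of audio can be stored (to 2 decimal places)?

11.57 hours

Uncompressed byte rate = 48,000 × 4 × 2 = 384,000 bytes/s.
Capacity = 16 × 1,000,000,000 = 16,000,000,000 bytes.
16,000,000,000 / 384,000 ≈ 41666.67 s → 11.57 hours.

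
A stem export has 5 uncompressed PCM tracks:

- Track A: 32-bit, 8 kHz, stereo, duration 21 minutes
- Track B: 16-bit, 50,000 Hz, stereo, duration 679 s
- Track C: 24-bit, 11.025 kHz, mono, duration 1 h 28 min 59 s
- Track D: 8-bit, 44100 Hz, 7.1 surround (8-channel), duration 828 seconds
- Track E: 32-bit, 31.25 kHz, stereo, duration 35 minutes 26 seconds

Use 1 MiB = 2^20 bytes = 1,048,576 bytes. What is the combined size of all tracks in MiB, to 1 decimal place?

1160.3 MiB

Track A: 21 minutes = 1,260 s; 8,000 × 1,260 × 4 × 2 = 80,640,000 bytes.
Track B: 50,000 × 679 × 2 × 2 = 135,800,000 bytes.
Track C: 1 h 28 min 59 s = 5,339 s; 11,025 × 5,339 × 3 × 1 = 176,587,425 bytes.
Track D: 44,100 × 828 × 1 × 8 = 292,118,400 bytes.
Track E: 35 minutes 26 seconds = 2,126 s; 31,250 × 2,126 × 4 × 2 = 531,500,000 bytes.
Total = 1,216,645,825 bytes = 1160.3 MiB.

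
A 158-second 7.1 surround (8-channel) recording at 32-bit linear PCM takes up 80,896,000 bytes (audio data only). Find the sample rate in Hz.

16,000 Hz

Bytes = sample_rate × seconds × bytes_per_sample × channels.
sample_rate = 80,896,000 / (158 × 4 × 8) = 80,896,000 / 5,056 = 16,000 Hz.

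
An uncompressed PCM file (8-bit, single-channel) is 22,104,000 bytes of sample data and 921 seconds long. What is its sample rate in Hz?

Bytes = sample_rate × seconds × bytes_per_sample × channels.
sample_rate = 22,104,000 / (921 × 1 × 1) = 22,104,000 / 921 = 24,000 Hz.

24,000 Hz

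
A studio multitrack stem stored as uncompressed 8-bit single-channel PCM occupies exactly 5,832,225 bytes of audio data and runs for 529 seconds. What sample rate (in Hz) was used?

11,025 Hz

Bytes = sample_rate × seconds × bytes_per_sample × channels.
sample_rate = 5,832,225 / (529 × 1 × 1) = 5,832,225 / 529 = 11,025 Hz.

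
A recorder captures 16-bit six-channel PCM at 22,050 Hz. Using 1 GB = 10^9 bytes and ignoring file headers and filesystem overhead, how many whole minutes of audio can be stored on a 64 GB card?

Uncompressed byte rate = 22,050 × 2 × 6 = 264,600 bytes/s.
Capacity = 64 × 1,000,000,000 = 64,000,000,000 bytes.
64,000,000,000 / 264,600 ≈ 241874.53 s → 4,031 minutes.

4,031 minutes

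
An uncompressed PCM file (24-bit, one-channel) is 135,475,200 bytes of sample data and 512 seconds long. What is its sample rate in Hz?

Bytes = sample_rate × seconds × bytes_per_sample × channels.
sample_rate = 135,475,200 / (512 × 3 × 1) = 135,475,200 / 1,536 = 88,200 Hz.

88,200 Hz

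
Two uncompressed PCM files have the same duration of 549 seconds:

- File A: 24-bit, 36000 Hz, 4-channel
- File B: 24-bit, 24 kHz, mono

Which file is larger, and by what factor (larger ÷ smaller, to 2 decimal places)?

File A, by a factor of 6.00

File A: 36,000 × 3 × 4 = 432,000 bytes/s.
File B: 24,000 × 3 × 1 = 72,000 bytes/s.
File A is larger; ratio = 237,168,000 / 39,528,000 = 6.00.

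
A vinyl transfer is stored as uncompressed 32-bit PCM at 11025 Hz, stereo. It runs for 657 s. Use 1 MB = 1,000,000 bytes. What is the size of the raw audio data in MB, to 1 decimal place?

57.9 MB

Bytes = 11,025 samples/s × 657 s × 4 bytes/sample × 2 ch = 57,947,400 bytes.
57,947,400 / 1,000,000 = 57.9 MB.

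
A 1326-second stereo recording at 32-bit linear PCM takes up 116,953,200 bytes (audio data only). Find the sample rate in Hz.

11,025 Hz

Bytes = sample_rate × seconds × bytes_per_sample × channels.
sample_rate = 116,953,200 / (1,326 × 4 × 2) = 116,953,200 / 10,608 = 11,025 Hz.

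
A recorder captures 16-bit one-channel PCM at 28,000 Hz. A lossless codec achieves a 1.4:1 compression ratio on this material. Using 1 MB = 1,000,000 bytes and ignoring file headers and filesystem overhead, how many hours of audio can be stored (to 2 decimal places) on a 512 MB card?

3.56 hours

Uncompressed byte rate = 28,000 × 2 × 1 = 56,000 bytes/s.
After 1.4:1 compression, effective rate ≈ 40000 bytes/s.
Capacity = 512 × 1,000,000 = 512,000,000 bytes.
512,000,000 / effective rate ≈ 12800 s → 3.56 hours.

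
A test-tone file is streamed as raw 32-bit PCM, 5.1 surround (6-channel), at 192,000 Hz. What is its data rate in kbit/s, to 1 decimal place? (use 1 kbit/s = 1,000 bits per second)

Bit rate = 192,000 × 32 × 6 = 36,864,000 bits/s.
= 36864.0 kbit/s.

36864.0 kbit/s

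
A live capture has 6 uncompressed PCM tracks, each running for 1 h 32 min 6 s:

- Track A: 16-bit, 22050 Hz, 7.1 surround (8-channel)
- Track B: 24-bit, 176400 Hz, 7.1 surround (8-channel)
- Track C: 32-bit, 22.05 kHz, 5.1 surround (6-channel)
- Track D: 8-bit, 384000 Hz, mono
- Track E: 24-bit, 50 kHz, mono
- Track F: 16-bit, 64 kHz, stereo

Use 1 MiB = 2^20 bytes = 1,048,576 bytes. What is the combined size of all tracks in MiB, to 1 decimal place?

1 h 32 min 6 s = 5,526 s.
Track A: 22,050 × 5,526 × 2 × 8 = 1,949,572,800 bytes.
Track B: 176,400 × 5,526 × 3 × 8 = 23,394,873,600 bytes.
Track C: 22,050 × 5,526 × 4 × 6 = 2,924,359,200 bytes.
Track D: 384,000 × 5,526 × 1 × 1 = 2,121,984,000 bytes.
Track E: 50,000 × 5,526 × 3 × 1 = 828,900,000 bytes.
Track F: 64,000 × 5,526 × 2 × 2 = 1,414,656,000 bytes.
Total = 32,634,345,600 bytes = 31122.5 MiB.

31122.5 MiB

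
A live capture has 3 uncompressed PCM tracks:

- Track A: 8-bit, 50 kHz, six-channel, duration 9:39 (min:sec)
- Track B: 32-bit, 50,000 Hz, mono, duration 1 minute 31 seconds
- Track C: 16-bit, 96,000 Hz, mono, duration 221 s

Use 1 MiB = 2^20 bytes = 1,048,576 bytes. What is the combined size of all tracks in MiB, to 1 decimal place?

223.5 MiB

Track A: 9:39 (min:sec) = 579 s; 50,000 × 579 × 1 × 6 = 173,700,000 bytes.
Track B: 1 minute 31 seconds = 91 s; 50,000 × 91 × 4 × 1 = 18,200,000 bytes.
Track C: 96,000 × 221 × 2 × 1 = 42,432,000 bytes.
Total = 234,332,000 bytes = 223.5 MiB.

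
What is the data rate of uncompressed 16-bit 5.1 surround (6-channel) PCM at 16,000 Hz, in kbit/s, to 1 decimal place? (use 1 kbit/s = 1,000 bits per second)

Bit rate = 16,000 × 16 × 6 = 1,536,000 bits/s.
= 1536.0 kbit/s.

1536.0 kbit/s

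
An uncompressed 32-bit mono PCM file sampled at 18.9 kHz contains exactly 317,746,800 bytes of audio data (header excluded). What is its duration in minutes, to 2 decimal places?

70.05 minutes

Byte rate = 18,900 × 4 × 1 = 75,600 bytes/s.
Duration = 317,746,800 / 75,600 = 4,203 s.
4,203 s / 60 = 70.05 minutes.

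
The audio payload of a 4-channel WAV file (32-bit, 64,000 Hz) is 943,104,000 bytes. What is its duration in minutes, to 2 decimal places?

15.35 minutes

Byte rate = 64,000 × 4 × 4 = 1,024,000 bytes/s.
Duration = 943,104,000 / 1,024,000 = 921 s.
921 s / 60 = 15.35 minutes.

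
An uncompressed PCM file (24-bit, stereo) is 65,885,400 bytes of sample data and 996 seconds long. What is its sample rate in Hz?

Bytes = sample_rate × seconds × bytes_per_sample × channels.
sample_rate = 65,885,400 / (996 × 3 × 2) = 65,885,400 / 5,976 = 11,025 Hz.

11,025 Hz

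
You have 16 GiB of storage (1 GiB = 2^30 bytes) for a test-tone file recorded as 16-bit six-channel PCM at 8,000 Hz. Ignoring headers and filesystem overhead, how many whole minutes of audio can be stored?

2,982 minutes

Uncompressed byte rate = 8,000 × 2 × 6 = 96,000 bytes/s.
Capacity = 16 × 1,073,741,824 = 17,179,869,184 bytes.
17,179,869,184 / 96,000 ≈ 178956.97 s → 2,982 minutes.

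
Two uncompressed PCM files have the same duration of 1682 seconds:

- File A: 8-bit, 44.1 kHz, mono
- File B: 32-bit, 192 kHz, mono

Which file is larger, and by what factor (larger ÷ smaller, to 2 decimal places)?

File A: 44,100 × 1 × 1 = 44,100 bytes/s.
File B: 192,000 × 4 × 1 = 768,000 bytes/s.
File B is larger; ratio = 1,291,776,000 / 74,176,200 = 17.41.

File B, by a factor of 17.41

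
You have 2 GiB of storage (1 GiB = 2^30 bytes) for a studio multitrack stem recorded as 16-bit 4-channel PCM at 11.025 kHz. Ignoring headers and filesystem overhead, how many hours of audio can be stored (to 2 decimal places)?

Uncompressed byte rate = 11,025 × 2 × 4 = 88,200 bytes/s.
Capacity = 2 × 1,073,741,824 = 2,147,483,648 bytes.
2,147,483,648 / 88,200 ≈ 24347.89 s → 6.76 hours.

6.76 hours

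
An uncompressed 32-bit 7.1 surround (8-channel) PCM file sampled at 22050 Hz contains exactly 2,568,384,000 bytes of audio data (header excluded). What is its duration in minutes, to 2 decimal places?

60.67 minutes

Byte rate = 22,050 × 4 × 8 = 705,600 bytes/s.
Duration = 2,568,384,000 / 705,600 = 3,640 s.
3,640 s / 60 = 60.67 minutes.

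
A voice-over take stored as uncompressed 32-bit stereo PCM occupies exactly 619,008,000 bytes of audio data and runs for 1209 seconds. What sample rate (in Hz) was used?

Bytes = sample_rate × seconds × bytes_per_sample × channels.
sample_rate = 619,008,000 / (1,209 × 4 × 2) = 619,008,000 / 9,672 = 64,000 Hz.

64,000 Hz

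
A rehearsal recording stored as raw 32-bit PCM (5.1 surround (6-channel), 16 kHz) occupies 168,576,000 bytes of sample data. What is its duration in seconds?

439 seconds

Byte rate = 16,000 × 4 × 6 = 384,000 bytes/s.
Duration = 168,576,000 / 384,000 = 439 s.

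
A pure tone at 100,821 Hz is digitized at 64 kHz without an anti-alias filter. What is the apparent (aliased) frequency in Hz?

27,179 Hz

Nyquist = 64,000/2 = 32,000 Hz; 100,821 Hz exceeds it.
Alias = |100,821 − 2×64,000| = |100,821 − 128,000| = 27,179 Hz.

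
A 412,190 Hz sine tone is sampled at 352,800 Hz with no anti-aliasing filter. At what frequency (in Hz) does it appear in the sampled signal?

59,390 Hz

Nyquist = 352,800/2 = 176,400 Hz; 412,190 Hz exceeds it.
Alias = |412,190 − 1×352,800| = |412,190 − 352,800| = 59,390 Hz.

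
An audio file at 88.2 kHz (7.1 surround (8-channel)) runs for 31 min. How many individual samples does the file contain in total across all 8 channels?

31 min = 1,860 s.
88,200 × 1,860 s × 8 ch = 1,312,416,000 samples.

1,312,416,000 samples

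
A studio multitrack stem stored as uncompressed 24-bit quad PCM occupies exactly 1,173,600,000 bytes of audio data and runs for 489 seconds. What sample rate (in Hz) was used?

Bytes = sample_rate × seconds × bytes_per_sample × channels.
sample_rate = 1,173,600,000 / (489 × 3 × 4) = 1,173,600,000 / 5,868 = 200,000 Hz.

200,000 Hz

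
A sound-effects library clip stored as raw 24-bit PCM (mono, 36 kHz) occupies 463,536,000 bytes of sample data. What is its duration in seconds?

4,292 seconds

Byte rate = 36,000 × 3 × 1 = 108,000 bytes/s.
Duration = 463,536,000 / 108,000 = 4,292 s.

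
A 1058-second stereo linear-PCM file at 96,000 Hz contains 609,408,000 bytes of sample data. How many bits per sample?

24 bits

Bytes per sample = 609,408,000 / (96,000 × 1,058 × 2) = 609,408,000 / 203,136,000 = 3.
Bit depth = 3 × 8 = 24 bits.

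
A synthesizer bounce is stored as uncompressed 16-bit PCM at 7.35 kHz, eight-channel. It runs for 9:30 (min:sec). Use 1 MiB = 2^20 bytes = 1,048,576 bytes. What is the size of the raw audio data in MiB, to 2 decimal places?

63.93 MiB

Duration = 9:30 (min:sec) = 570 s.
Bytes = 7,350 samples/s × 570 s × 2 bytes/sample × 8 ch = 67,032,000 bytes.
67,032,000 / 1,048,576 = 63.93 MiB.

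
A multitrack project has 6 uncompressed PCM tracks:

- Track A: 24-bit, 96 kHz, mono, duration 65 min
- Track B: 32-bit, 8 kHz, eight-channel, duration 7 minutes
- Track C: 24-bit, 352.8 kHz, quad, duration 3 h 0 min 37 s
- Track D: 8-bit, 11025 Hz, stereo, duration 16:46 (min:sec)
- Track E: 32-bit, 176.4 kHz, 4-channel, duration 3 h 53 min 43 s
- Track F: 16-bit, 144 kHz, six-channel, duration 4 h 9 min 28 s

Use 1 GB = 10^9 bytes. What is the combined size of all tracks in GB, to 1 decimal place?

Track A: 65 min = 3,900 s; 96,000 × 3,900 × 3 × 1 = 1,123,200,000 bytes.
Track B: 7 minutes = 420 s; 8,000 × 420 × 4 × 8 = 107,520,000 bytes.
Track C: 3 h 0 min 37 s = 10,837 s; 352,800 × 10,837 × 3 × 4 = 45,879,523,200 bytes.
Track D: 16:46 (min:sec) = 1,006 s; 11,025 × 1,006 × 1 × 2 = 22,182,300 bytes.
Track E: 3 h 53 min 43 s = 14,023 s; 176,400 × 14,023 × 4 × 4 = 39,578,515,200 bytes.
Track F: 4 h 9 min 28 s = 14,968 s; 144,000 × 14,968 × 2 × 6 = 25,864,704,000 bytes.
Total = 112,575,644,700 bytes = 112.6 GB.

112.6 GB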